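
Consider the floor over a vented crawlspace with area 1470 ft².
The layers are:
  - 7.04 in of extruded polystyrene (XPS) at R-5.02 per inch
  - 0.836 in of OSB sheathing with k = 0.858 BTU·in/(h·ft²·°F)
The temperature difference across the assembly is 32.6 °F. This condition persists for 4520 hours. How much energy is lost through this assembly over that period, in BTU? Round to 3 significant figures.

7.04 × 5.02 = 35.34
0.836/0.858 = 0.9744
R_total = 35.34 + 0.9744 = 36.32 ft²·°F·h/BTU
Q = 1470 × 32.6 / 36.32 = 1320 BTU/h
E = 1320 × 4520 = 5965000 BTU

5960000 BTU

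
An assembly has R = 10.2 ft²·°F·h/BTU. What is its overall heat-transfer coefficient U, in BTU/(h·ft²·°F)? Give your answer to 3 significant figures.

0.0980 BTU/(h·ft²·°F)

U = 1/R = 1/10.2 = 0.09804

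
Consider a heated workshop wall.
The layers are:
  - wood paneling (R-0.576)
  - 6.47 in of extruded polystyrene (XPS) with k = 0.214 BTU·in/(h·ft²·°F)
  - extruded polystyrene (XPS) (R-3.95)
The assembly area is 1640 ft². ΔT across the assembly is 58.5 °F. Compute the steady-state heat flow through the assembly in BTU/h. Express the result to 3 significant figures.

6.47/0.214 = 30.23
R_total = 0.576 + 30.23 + 3.95 = 34.76 ft²·°F·h/BTU
Q = A·ΔT/R = 1640 × 58.5 / 34.76 = 2760 BTU/h

2760 BTU/h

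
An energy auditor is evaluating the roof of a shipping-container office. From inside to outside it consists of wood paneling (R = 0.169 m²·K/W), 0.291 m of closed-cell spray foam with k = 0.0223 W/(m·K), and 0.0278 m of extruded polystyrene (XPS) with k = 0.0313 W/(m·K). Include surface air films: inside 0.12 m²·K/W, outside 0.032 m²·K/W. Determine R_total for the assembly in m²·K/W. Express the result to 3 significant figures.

14.3 m²·K/W

0.291/0.0223 = 13.05
0.0278/0.0313 = 0.8882
R_total = 0.12 + 0.169 + 13.05 + 0.8882 + 0.032 = 14.26 m²·K/W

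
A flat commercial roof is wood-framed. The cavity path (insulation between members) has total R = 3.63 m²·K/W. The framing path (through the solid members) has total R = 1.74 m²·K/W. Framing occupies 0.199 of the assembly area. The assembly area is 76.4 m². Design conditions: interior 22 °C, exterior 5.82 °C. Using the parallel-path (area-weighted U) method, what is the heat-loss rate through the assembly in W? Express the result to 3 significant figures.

U_eff = 0.801/3.63 + 0.199/1.74 = 0.2207 + 0.1144 = 0.335
R_eff = 1/U_eff = 2.985 m²·K/W
Q = 76.4 × (22 − 5.82) / 2.985 = 414.1 W

414 W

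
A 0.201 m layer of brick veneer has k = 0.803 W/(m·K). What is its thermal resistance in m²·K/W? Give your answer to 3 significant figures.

R = L/k = 0.201/0.803 = 0.2503 m²·K/W

0.250 m²·K/W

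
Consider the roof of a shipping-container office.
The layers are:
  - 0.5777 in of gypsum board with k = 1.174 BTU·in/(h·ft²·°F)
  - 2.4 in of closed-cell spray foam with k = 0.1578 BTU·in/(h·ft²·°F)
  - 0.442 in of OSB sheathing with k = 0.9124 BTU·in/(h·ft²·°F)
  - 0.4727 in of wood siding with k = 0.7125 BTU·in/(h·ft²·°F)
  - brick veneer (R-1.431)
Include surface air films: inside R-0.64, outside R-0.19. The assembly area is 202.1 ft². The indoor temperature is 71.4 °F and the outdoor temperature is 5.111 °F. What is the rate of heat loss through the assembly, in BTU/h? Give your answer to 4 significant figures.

0.5777/1.174 = 0.49208
2.4/0.1578 = 15.209
0.442/0.9124 = 0.48444
0.4727/0.7125 = 0.66344
R_total = 0.64 + 0.49208 + 15.209 + 0.48444 + 0.66344 + 1.431 + 0.19 = 19.11 ft²·°F·h/BTU
Q = A·ΔT/R = 202.1 × (71.4 − 5.111) / 19.11 = 701.04 BTU/h

701.0 BTU/h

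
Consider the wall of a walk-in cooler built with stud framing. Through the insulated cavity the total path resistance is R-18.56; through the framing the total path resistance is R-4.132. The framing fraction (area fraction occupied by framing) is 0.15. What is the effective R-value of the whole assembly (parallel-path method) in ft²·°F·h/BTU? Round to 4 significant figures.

U_eff = 0.85/18.56 + 0.15/4.132 = 0.045797 + 0.036302 = 0.082099
R_eff = 1/U_eff = 12.18 ft²·°F·h/BTU

12.18 ft²·°F·h/BTU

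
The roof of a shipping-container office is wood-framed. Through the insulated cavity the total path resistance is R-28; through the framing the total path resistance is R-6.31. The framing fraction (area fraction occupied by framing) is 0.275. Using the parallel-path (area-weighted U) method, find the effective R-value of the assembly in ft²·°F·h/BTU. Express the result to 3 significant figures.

14.4 ft²·°F·h/BTU

U_eff = 0.725/28 + 0.275/6.31 = 0.02589 + 0.04358 = 0.06947
R_eff = 1/U_eff = 14.39 ft²·°F·h/BTU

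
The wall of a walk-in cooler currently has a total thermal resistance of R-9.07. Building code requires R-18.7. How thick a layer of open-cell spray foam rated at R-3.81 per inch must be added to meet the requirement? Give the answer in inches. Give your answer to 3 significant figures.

ΔR = 18.7 − 9.07 = 9.63 ft²·°F·h/BTU
L = ΔR / (R/in) = 9.63/3.81 = 2.528 in

2.53 in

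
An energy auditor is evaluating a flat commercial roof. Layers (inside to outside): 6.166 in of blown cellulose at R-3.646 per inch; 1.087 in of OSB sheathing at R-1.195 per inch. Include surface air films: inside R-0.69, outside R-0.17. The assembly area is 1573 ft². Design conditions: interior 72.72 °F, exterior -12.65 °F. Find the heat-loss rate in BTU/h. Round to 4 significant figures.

5450 BTU/h

6.166 × 3.646 = 22.481
1.087 × 1.195 = 1.299
R_total = 0.69 + 22.481 + 1.299 + 0.17 = 24.64 ft²·°F·h/BTU
Q = A·ΔT/R = 1573 × (72.72 − (-12.65)) / 24.64 = 5449.9 BTU/h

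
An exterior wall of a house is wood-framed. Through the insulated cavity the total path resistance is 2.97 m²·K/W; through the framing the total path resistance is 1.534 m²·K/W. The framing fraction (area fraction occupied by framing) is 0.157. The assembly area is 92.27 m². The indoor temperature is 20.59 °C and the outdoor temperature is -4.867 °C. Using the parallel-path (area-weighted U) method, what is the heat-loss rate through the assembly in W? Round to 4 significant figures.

907.1 W

U_eff = 0.843/2.97 + 0.157/1.534 = 0.28384 + 0.10235 = 0.38619
R_eff = 1/U_eff = 2.5894 m²·K/W
Q = 92.27 × (20.59 − (-4.867)) / 2.5894 = 907.12 W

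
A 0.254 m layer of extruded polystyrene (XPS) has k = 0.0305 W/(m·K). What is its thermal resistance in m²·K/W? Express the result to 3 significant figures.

R = L/k = 0.254/0.0305 = 8.328 m²·K/W

8.33 m²·K/W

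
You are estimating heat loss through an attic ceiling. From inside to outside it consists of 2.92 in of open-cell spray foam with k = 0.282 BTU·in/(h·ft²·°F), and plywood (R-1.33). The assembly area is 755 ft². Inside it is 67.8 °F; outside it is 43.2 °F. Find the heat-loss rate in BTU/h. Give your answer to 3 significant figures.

1590 BTU/h

2.92/0.282 = 10.35
R_total = 10.35 + 1.33 = 11.68 ft²·°F·h/BTU
Q = A·ΔT/R = 755 × (67.8 − 43.2) / 11.68 = 1590 BTU/h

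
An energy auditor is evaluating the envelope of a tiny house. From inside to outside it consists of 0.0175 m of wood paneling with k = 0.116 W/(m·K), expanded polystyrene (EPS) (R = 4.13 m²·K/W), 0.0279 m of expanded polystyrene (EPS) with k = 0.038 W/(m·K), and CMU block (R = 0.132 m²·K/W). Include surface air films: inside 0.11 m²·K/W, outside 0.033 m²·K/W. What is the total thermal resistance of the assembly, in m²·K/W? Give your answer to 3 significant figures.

0.0175/0.116 = 0.1509
0.0279/0.038 = 0.7342
R_total = 0.11 + 0.1509 + 4.13 + 0.7342 + 0.132 + 0.033 = 5.29 m²·K/W

5.29 m²·K/W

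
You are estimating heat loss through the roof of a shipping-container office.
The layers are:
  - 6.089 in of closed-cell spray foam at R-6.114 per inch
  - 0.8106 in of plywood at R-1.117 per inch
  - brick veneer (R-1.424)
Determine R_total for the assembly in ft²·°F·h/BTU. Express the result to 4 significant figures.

39.56 ft²·°F·h/BTU

6.089 × 6.114 = 37.228
0.8106 × 1.117 = 0.90544
R_total = 37.228 + 0.90544 + 1.424 = 39.558 ft²·°F·h/BTU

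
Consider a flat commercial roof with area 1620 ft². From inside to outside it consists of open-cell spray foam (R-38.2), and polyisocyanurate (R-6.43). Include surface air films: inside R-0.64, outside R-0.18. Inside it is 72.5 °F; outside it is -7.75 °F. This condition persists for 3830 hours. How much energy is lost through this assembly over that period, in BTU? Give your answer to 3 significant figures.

11000000 BTU

R_total = 0.64 + 38.2 + 6.43 + 0.18 = 45.45 ft²·°F·h/BTU
Q = 1620 × (72.5 − (-7.75)) / 45.45 = 2860 BTU/h
E = 2860 × 3830 = 10960000 BTU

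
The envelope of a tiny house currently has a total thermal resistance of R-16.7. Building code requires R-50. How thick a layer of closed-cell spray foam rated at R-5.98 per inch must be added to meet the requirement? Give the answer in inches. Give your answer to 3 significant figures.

ΔR = 50 − 16.7 = 33.3 ft²·°F·h/BTU
L = ΔR / (R/in) = 33.3/5.98 = 5.569 in

5.57 in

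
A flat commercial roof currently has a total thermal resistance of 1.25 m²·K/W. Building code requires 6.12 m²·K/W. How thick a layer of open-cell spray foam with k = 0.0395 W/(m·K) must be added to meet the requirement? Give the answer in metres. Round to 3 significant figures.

0.192 m

ΔR = 6.12 − 1.25 = 4.87 m²·K/W
L = ΔR × k = 4.87 × 0.0395 = 0.1924 m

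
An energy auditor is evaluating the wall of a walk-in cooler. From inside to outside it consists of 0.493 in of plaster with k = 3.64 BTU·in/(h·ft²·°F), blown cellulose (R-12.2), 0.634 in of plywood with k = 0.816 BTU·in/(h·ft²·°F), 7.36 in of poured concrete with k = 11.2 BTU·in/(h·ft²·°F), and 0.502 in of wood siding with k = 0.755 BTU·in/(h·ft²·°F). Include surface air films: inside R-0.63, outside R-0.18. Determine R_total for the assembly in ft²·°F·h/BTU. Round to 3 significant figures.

0.493/3.64 = 0.1354
0.634/0.816 = 0.777
7.36/11.2 = 0.6571
0.502/0.755 = 0.6649
R_total = 0.63 + 0.1354 + 12.2 + 0.777 + 0.6571 + 0.6649 + 0.18 = 15.24 ft²·°F·h/BTU

15.2 ft²·°F·h/BTU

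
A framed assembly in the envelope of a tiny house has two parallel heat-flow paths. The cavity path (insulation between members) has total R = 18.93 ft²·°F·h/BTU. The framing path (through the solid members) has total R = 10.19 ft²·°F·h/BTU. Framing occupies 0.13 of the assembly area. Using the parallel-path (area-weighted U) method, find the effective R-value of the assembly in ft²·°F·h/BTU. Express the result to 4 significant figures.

U_eff = 0.87/18.93 + 0.13/10.19 = 0.045959 + 0.012758 = 0.058716
R_eff = 1/U_eff = 17.031 ft²·°F·h/BTU

17.03 ft²·°F·h/BTU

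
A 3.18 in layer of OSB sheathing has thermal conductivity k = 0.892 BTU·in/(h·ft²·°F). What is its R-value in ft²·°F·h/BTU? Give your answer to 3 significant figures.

3.57 ft²·°F·h/BTU

R = L/k = 3.18/0.892 = 3.565 ft²·°F·h/BTU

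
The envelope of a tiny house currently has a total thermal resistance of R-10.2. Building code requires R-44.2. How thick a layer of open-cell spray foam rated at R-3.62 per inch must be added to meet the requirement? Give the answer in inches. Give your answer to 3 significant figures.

ΔR = 44.2 − 10.2 = 34 ft²·°F·h/BTU
L = ΔR / (R/in) = 34/3.62 = 9.392 in

9.39 in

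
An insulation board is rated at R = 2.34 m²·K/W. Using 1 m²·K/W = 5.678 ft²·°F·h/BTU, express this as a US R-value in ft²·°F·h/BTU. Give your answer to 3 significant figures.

R_US = 2.34 × 5.678 = 13.29

13.3 ft²·°F·h/BTU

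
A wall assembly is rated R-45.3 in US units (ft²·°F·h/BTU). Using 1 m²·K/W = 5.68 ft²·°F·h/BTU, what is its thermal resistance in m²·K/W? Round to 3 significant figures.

7.98 m²·K/W

R_SI = 45.3/5.68 = 7.975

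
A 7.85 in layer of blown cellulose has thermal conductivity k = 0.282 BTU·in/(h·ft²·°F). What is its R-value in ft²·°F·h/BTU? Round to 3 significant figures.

R = L/k = 7.85/0.282 = 27.84 ft²·°F·h/BTU

27.8 ft²·°F·h/BTU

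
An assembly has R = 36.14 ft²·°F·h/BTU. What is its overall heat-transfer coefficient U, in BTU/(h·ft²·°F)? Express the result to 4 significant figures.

0.02767 BTU/(h·ft²·°F)

U = 1/R = 1/36.14 = 0.02767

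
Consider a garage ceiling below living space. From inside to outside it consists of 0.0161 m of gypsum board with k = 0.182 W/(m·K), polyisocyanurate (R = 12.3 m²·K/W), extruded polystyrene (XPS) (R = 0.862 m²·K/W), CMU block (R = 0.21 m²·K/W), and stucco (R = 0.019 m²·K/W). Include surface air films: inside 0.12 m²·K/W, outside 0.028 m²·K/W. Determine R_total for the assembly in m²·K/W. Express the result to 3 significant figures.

0.0161/0.182 = 0.08846
R_total = 0.12 + 0.08846 + 12.3 + 0.862 + 0.21 + 0.019 + 0.028 = 13.63 m²·K/W

13.6 m²·K/W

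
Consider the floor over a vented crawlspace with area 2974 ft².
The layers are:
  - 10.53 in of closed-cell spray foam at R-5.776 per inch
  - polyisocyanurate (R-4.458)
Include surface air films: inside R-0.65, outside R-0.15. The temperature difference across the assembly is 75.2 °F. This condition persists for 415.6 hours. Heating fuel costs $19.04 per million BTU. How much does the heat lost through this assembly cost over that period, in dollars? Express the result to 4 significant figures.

26.78 dollars

10.53 × 5.776 = 60.821
R_total = 0.65 + 60.821 + 4.458 + 0.15 = 66.079 ft²·°F·h/BTU
Q = 2974 × 75.2 / 66.079 = 3384.5 BTU/h
E = 3384.5 × 415.6 = 1406600 BTU
Cost = 1406600/10⁶ × 19.04 = $26.782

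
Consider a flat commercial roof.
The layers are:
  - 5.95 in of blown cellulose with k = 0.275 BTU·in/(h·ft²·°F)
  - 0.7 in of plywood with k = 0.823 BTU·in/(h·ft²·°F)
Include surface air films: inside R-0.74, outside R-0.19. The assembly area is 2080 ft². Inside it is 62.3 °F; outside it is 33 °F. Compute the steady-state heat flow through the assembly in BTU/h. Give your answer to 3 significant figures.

5.95/0.275 = 21.64
0.7/0.823 = 0.8505
R_total = 0.74 + 21.64 + 0.8505 + 0.19 = 23.42 ft²·°F·h/BTU
Q = A·ΔT/R = 2080 × (62.3 − 33) / 23.42 = 2603 BTU/h

2600 BTU/h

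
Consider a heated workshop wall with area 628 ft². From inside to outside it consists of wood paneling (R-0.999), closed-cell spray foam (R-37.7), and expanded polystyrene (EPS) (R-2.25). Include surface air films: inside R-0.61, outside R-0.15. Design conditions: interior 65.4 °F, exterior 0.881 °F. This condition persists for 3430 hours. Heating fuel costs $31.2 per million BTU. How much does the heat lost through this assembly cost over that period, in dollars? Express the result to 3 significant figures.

104 dollars

R_total = 0.61 + 0.999 + 37.7 + 2.25 + 0.15 = 41.71 ft²·°F·h/BTU
Q = 628 × (65.4 − 0.881) / 41.71 = 971.4 BTU/h
E = 971.4 × 3430 = 3332000 BTU
Cost = 3332000/10⁶ × 31.2 = $104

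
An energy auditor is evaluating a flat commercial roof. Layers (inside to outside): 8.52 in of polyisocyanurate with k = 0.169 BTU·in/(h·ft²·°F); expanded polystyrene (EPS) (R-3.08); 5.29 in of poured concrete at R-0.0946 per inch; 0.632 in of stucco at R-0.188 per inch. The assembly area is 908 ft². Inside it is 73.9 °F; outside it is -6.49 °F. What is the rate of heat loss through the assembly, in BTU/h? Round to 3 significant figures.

1350 BTU/h

8.52/0.169 = 50.41
5.29 × 0.0946 = 0.5004
0.632 × 0.188 = 0.1188
R_total = 50.41 + 3.08 + 0.5004 + 0.1188 = 54.11 ft²·°F·h/BTU
Q = A·ΔT/R = 908 × (73.9 − (-6.49)) / 54.11 = 1349 BTU/h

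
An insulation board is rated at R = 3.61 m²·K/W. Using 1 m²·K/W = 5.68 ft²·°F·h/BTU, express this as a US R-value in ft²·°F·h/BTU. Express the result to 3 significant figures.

R_US = 3.61 × 5.68 = 20.5

20.5 ft²·°F·h/BTU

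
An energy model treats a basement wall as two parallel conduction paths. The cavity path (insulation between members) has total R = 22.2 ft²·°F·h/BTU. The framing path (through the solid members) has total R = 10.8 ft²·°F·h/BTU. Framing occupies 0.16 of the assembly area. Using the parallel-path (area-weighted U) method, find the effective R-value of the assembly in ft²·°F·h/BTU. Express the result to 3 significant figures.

19.0 ft²·°F·h/BTU

U_eff = 0.84/22.2 + 0.16/10.8 = 0.03784 + 0.01481 = 0.05265
R_eff = 1/U_eff = 18.99 ft²·°F·h/BTU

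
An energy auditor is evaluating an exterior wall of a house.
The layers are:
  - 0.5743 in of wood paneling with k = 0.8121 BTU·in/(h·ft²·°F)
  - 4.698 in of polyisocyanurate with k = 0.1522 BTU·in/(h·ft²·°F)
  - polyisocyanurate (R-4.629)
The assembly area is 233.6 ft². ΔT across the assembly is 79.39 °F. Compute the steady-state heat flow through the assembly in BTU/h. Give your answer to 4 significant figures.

0.5743/0.8121 = 0.70718
4.698/0.1522 = 30.867
R_total = 0.70718 + 30.867 + 4.629 = 36.203 ft²·°F·h/BTU
Q = A·ΔT/R = 233.6 × 79.39 / 36.203 = 512.26 BTU/h

512.3 BTU/h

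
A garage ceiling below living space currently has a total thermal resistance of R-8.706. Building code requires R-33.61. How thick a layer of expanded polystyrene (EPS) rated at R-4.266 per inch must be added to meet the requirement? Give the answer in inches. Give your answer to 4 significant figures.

5.838 in

ΔR = 33.61 − 8.706 = 24.904 ft²·°F·h/BTU
L = ΔR / (R/in) = 24.904/4.266 = 5.8378 in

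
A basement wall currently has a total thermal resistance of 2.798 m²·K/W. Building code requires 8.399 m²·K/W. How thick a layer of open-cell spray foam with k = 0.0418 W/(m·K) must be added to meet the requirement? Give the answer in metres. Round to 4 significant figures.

0.2341 m

ΔR = 8.399 − 2.798 = 5.601 m²·K/W
L = ΔR × k = 5.601 × 0.0418 = 0.23412 m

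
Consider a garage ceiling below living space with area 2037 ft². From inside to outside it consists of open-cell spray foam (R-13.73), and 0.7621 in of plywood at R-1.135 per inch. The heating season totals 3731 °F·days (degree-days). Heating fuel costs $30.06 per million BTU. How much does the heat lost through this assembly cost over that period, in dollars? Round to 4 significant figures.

375.7 dollars

0.7621 × 1.135 = 0.86498
R_total = 13.73 + 0.86498 = 14.595 ft²·°F·h/BTU
E = A × HDD × 24 / R = 2037 × 3731 × 24 / 14.595 = 12498000 BTU
Cost = 12498000/10⁶ × 30.06 = $375.68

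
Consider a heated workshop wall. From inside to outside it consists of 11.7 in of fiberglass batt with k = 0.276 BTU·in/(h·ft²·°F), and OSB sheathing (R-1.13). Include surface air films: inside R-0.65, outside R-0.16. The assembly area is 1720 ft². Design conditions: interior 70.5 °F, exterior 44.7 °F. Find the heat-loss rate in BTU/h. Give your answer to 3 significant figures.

1000 BTU/h

11.7/0.276 = 42.39
R_total = 0.65 + 42.39 + 1.13 + 0.16 = 44.33 ft²·°F·h/BTU
Q = A·ΔT/R = 1720 × (70.5 − 44.7) / 44.33 = 1001 BTU/h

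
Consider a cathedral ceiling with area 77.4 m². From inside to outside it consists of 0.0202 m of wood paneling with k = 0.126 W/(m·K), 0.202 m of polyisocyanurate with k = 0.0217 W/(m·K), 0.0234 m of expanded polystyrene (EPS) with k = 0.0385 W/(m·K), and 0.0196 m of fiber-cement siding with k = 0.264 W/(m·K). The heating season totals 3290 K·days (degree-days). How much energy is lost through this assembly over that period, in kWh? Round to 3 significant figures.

602 kWh

0.0202/0.126 = 0.1603
0.202/0.0217 = 9.309
0.0234/0.0385 = 0.6078
0.0196/0.264 = 0.07424
R_total = 0.1603 + 9.309 + 0.6078 + 0.07424 = 10.15 m²·K/W
E = A × HDD × 24 / R / 1000 = 77.4 × 3290 × 24 / 10.15 / 1000 = 602.1 kWh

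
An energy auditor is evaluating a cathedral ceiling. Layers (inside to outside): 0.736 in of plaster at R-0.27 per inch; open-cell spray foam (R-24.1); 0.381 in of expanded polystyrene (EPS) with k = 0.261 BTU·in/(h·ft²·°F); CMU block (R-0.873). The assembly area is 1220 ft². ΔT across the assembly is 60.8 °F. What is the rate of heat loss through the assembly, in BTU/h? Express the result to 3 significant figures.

2790 BTU/h

0.736 × 0.27 = 0.1987
0.381/0.261 = 1.46
R_total = 0.1987 + 24.1 + 1.46 + 0.873 = 26.63 ft²·°F·h/BTU
Q = A·ΔT/R = 1220 × 60.8 / 26.63 = 2785 BTU/h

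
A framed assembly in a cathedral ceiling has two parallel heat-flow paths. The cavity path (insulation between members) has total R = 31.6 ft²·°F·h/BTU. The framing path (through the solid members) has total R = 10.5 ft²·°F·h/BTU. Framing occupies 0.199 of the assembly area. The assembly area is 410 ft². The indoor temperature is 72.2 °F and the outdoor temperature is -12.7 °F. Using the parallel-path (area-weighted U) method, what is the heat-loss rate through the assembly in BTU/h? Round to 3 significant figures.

1540 BTU/h

U_eff = 0.801/31.6 + 0.199/10.5 = 0.02535 + 0.01895 = 0.0443
R_eff = 1/U_eff = 22.57 ft²·°F·h/BTU
Q = 410 × (72.2 − (-12.7)) / 22.57 = 1542 BTU/h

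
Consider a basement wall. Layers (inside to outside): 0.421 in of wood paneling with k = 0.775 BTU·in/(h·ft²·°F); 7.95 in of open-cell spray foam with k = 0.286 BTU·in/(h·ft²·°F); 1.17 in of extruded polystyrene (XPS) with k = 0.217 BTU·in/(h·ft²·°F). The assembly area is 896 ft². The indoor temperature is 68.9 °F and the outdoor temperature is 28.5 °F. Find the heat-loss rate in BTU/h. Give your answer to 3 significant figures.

0.421/0.775 = 0.5432
7.95/0.286 = 27.8
1.17/0.217 = 5.392
R_total = 0.5432 + 27.8 + 5.392 = 33.73 ft²·°F·h/BTU
Q = A·ΔT/R = 896 × (68.9 − 28.5) / 33.73 = 1073 BTU/h

1070 BTU/h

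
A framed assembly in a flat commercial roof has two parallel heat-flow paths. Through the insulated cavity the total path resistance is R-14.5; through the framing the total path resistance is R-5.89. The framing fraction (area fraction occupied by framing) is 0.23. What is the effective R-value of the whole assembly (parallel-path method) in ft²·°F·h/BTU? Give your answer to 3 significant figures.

10.9 ft²·°F·h/BTU

U_eff = 0.77/14.5 + 0.23/5.89 = 0.0531 + 0.03905 = 0.09215
R_eff = 1/U_eff = 10.85 ft²·°F·h/BTU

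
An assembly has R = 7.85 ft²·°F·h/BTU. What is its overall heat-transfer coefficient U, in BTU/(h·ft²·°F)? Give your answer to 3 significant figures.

U = 1/R = 1/7.85 = 0.1274

0.127 BTU/(h·ft²·°F)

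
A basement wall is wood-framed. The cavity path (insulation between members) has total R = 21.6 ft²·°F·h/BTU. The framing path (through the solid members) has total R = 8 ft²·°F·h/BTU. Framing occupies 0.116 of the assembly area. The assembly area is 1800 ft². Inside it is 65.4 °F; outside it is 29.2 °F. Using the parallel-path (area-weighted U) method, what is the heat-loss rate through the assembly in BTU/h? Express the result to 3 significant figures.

3610 BTU/h

U_eff = 0.884/21.6 + 0.116/8 = 0.04093 + 0.0145 = 0.05543
R_eff = 1/U_eff = 18.04 ft²·°F·h/BTU
Q = 1800 × (65.4 − 29.2) / 18.04 = 3612 BTU/h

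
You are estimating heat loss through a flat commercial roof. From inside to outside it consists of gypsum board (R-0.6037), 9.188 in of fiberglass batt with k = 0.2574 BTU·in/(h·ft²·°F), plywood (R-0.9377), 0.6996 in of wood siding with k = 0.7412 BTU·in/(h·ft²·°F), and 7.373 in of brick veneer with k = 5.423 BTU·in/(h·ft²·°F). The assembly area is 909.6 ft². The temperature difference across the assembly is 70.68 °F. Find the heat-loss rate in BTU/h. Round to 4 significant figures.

9.188/0.2574 = 35.695
0.6996/0.7412 = 0.94387
7.373/5.423 = 1.3596
R_total = 0.6037 + 35.695 + 0.9377 + 0.94387 + 1.3596 = 39.54 ft²·°F·h/BTU
Q = A·ΔT/R = 909.6 × 70.68 / 39.54 = 1626 BTU/h

1626 BTU/h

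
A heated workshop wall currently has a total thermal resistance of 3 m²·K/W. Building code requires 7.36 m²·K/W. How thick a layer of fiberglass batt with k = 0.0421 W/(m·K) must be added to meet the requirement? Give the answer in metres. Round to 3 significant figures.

0.184 m

ΔR = 7.36 − 3 = 4.36 m²·K/W
L = ΔR × k = 4.36 × 0.0421 = 0.1836 m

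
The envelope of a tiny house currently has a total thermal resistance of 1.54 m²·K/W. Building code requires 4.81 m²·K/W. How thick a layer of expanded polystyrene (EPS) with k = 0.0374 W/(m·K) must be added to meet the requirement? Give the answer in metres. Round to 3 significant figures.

0.122 m

ΔR = 4.81 − 1.54 = 3.27 m²·K/W
L = ΔR × k = 3.27 × 0.0374 = 0.1223 m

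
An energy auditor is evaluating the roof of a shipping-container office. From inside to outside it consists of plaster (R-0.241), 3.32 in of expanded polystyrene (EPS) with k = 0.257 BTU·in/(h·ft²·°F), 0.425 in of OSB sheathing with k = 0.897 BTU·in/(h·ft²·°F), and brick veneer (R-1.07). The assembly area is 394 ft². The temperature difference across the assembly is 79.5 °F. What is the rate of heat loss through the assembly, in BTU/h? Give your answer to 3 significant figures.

2130 BTU/h

3.32/0.257 = 12.92
0.425/0.897 = 0.4738
R_total = 0.241 + 12.92 + 0.4738 + 1.07 = 14.7 ft²·°F·h/BTU
Q = A·ΔT/R = 394 × 79.5 / 14.7 = 2130 BTU/h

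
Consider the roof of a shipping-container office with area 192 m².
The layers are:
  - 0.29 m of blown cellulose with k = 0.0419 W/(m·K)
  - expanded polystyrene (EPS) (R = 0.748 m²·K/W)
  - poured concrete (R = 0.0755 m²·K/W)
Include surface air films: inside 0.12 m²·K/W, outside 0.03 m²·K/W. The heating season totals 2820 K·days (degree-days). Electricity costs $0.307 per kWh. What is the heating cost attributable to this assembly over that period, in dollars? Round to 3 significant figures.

505 dollars

0.29/0.0419 = 6.921
R_total = 0.12 + 6.921 + 0.748 + 0.0755 + 0.03 = 7.895 m²·K/W
E = A × HDD × 24 / R / 1000 = 192 × 2820 × 24 / 7.895 / 1000 = 1646 kWh
Cost = 1646 × 0.307 = $505.3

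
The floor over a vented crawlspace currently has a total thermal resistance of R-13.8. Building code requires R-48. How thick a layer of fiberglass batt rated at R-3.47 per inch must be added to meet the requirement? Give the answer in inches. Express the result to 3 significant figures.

9.86 in

ΔR = 48 − 13.8 = 34.2 ft²·°F·h/BTU
L = ΔR / (R/in) = 34.2/3.47 = 9.856 in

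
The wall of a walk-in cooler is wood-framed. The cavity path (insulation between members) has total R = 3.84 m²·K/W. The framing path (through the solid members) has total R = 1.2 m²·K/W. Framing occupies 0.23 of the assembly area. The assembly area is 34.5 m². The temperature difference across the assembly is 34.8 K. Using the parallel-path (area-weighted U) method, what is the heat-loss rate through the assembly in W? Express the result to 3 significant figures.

471 W

U_eff = 0.77/3.84 + 0.23/1.2 = 0.2005 + 0.1917 = 0.3922
R_eff = 1/U_eff = 2.55 m²·K/W
Q = 34.5 × 34.8 / 2.55 = 470.9 W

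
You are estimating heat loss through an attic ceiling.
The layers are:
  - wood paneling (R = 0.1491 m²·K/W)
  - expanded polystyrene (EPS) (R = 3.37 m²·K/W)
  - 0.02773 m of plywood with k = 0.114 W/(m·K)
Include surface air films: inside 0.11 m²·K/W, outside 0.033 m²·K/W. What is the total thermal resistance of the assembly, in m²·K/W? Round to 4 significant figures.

3.905 m²·K/W

0.02773/0.114 = 0.24325
R_total = 0.11 + 0.1491 + 3.37 + 0.24325 + 0.033 = 3.9053 m²·K/W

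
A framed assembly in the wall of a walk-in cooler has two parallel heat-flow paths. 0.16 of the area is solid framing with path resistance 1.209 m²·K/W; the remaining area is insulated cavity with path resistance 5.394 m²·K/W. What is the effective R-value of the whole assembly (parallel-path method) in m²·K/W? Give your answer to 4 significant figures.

U_eff = 0.84/5.394 + 0.16/1.209 = 0.15573 + 0.13234 = 0.28807
R_eff = 1/U_eff = 3.4714 m²·K/W

3.471 m²·K/W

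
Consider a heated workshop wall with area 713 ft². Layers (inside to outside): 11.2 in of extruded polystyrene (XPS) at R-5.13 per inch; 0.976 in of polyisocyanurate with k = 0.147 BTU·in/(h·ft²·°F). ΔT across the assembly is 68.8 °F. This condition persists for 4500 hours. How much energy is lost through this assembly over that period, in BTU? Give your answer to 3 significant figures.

11.2 × 5.13 = 57.46
0.976/0.147 = 6.639
R_total = 57.46 + 6.639 = 64.1 ft²·°F·h/BTU
Q = 713 × 68.8 / 64.1 = 765.3 BTU/h
E = 765.3 × 4500 = 3444000 BTU

3440000 BTU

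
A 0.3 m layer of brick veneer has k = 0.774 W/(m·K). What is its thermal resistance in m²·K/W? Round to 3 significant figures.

0.388 m²·K/W

R = L/k = 0.3/0.774 = 0.3876 m²·K/W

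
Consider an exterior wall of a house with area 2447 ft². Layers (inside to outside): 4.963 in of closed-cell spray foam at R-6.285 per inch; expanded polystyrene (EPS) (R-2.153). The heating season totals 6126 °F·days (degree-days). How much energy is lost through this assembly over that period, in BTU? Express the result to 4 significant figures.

10790000 BTU

4.963 × 6.285 = 31.192
R_total = 31.192 + 2.153 = 33.345 ft²·°F·h/BTU
E = A × HDD × 24 / R = 2447 × 6126 × 24 / 33.345 = 10789000 BTU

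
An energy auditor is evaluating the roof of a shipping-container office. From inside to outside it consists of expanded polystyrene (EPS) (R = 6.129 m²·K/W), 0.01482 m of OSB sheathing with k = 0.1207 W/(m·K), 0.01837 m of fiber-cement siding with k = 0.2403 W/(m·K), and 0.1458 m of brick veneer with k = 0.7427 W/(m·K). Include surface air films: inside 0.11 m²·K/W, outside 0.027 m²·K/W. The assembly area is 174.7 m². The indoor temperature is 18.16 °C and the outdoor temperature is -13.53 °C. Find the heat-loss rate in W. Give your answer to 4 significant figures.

831.1 W

0.01482/0.1207 = 0.12278
0.01837/0.2403 = 0.076446
0.1458/0.7427 = 0.19631
R_total = 0.11 + 6.129 + 0.12278 + 0.076446 + 0.19631 + 0.027 = 6.6615 m²·K/W
Q = A·ΔT/R = 174.7 × (18.16 − (-13.53)) / 6.6615 = 831.08 W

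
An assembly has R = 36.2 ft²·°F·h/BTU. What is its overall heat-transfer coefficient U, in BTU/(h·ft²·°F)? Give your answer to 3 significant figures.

0.0276 BTU/(h·ft²·°F)

U = 1/R = 1/36.2 = 0.02762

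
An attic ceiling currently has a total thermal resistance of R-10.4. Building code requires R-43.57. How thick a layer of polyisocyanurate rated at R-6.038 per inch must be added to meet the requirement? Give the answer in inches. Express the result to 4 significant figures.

ΔR = 43.57 − 10.4 = 33.17 ft²·°F·h/BTU
L = ΔR / (R/in) = 33.17/6.038 = 5.4935 in

5.494 in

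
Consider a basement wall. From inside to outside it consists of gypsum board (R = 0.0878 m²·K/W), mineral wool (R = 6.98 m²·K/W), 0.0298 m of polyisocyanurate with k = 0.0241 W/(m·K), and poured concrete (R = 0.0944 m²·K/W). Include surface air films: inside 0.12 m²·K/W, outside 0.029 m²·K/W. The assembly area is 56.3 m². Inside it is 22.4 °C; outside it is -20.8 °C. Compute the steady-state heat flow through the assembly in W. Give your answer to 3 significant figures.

285 W

0.0298/0.0241 = 1.237
R_total = 0.12 + 0.0878 + 6.98 + 1.237 + 0.0944 + 0.029 = 8.548 m²·K/W
Q = A·ΔT/R = 56.3 × (22.4 − (-20.8)) / 8.548 = 284.5 W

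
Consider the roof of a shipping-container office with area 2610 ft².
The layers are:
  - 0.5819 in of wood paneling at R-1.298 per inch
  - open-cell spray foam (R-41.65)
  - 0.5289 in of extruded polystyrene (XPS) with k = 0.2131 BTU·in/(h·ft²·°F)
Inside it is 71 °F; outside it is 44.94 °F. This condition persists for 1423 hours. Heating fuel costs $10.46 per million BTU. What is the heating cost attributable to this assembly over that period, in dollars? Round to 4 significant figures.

22.55 dollars

0.5819 × 1.298 = 0.75531
0.5289/0.2131 = 2.4819
R_total = 0.75531 + 41.65 + 2.4819 = 44.887 ft²·°F·h/BTU
Q = 2610 × (71 − 44.94) / 44.887 = 1515.3 BTU/h
E = 1515.3 × 1423 = 2156200 BTU
Cost = 2156200/10⁶ × 10.46 = $22.554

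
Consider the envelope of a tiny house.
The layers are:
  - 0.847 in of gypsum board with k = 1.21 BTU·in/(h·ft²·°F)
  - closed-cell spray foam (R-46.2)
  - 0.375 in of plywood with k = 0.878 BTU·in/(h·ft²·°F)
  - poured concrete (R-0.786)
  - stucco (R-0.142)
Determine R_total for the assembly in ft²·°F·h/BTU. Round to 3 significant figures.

0.847/1.21 = 0.7
0.375/0.878 = 0.4271
R_total = 0.7 + 46.2 + 0.4271 + 0.786 + 0.142 = 48.26 ft²·°F·h/BTU

48.3 ft²·°F·h/BTU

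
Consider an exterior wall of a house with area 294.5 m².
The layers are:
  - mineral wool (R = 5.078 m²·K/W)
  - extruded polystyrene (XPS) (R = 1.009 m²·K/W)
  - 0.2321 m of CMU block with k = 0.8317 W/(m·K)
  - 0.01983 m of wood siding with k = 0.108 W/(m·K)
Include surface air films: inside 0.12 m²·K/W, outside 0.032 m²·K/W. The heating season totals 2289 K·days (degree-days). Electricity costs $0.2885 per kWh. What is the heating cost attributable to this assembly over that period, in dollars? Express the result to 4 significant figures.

696.5 dollars

0.2321/0.8317 = 0.27907
0.01983/0.108 = 0.18361
R_total = 0.12 + 5.078 + 1.009 + 0.27907 + 0.18361 + 0.032 = 6.7017 m²·K/W
E = A × HDD × 24 / R / 1000 = 294.5 × 2289 × 24 / 6.7017 / 1000 = 2414.1 kWh
Cost = 2414.1 × 0.2885 = $696.47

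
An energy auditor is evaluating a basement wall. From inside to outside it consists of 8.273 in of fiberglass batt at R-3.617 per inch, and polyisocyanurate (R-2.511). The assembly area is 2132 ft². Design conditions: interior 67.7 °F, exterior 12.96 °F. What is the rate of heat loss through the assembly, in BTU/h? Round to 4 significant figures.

3598 BTU/h

8.273 × 3.617 = 29.923
R_total = 29.923 + 2.511 = 32.434 ft²·°F·h/BTU
Q = A·ΔT/R = 2132 × (67.7 − 12.96) / 32.434 = 3598.2 BTU/h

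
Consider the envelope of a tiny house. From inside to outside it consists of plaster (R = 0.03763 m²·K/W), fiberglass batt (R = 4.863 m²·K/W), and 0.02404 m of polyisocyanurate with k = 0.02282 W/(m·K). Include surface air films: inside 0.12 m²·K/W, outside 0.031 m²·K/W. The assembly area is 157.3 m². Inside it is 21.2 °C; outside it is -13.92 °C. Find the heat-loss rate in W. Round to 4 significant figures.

0.02404/0.02282 = 1.0535
R_total = 0.12 + 0.03763 + 4.863 + 1.0535 + 0.031 = 6.1051 m²·K/W
Q = A·ΔT/R = 157.3 × (21.2 − (-13.92)) / 6.1051 = 904.88 W

904.9 W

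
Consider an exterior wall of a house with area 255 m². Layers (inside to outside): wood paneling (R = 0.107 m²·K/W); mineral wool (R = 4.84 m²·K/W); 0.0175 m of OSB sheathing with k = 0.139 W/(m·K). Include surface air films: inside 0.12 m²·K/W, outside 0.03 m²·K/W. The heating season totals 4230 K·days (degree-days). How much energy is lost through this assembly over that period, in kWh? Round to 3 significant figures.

4960 kWh

0.0175/0.139 = 0.1259
R_total = 0.12 + 0.107 + 4.84 + 0.1259 + 0.03 = 5.223 m²·K/W
E = A × HDD × 24 / R / 1000 = 255 × 4230 × 24 / 5.223 / 1000 = 4957 kWh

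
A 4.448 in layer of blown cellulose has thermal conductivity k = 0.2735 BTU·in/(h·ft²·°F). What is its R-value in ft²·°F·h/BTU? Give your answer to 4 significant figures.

16.26 ft²·°F·h/BTU

R = L/k = 4.448/0.2735 = 16.263 ft²·°F·h/BTU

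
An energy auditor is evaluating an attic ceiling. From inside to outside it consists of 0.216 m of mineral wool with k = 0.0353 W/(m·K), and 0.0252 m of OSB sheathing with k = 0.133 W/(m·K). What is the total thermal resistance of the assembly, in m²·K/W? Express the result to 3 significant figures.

6.31 m²·K/W

0.216/0.0353 = 6.119
0.0252/0.133 = 0.1895
R_total = 6.119 + 0.1895 = 6.308 m²·K/W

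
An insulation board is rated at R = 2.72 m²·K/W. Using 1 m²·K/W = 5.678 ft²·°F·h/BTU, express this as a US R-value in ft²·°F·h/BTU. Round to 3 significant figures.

15.4 ft²·°F·h/BTU

R_US = 2.72 × 5.678 = 15.44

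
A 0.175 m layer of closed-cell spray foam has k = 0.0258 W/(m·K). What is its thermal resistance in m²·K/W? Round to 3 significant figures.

6.78 m²·K/W

R = L/k = 0.175/0.0258 = 6.783 m²·K/W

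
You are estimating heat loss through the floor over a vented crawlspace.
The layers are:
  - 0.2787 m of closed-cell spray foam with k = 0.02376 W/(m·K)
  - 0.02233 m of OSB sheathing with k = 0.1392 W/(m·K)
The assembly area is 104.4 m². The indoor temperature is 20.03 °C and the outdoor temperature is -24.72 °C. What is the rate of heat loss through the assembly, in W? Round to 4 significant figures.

392.9 W

0.2787/0.02376 = 11.73
0.02233/0.1392 = 0.16042
R_total = 11.73 + 0.16042 = 11.89 m²·K/W
Q = A·ΔT/R = 104.4 × (20.03 − (-24.72)) / 11.89 = 392.92 W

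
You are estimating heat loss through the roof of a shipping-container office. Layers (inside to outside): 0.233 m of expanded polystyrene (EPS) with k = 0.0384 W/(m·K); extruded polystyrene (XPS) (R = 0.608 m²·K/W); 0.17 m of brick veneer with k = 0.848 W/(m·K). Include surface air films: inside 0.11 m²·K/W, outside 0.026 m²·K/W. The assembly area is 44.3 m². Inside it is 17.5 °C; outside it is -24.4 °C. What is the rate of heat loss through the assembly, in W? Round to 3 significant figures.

265 W

0.233/0.0384 = 6.068
0.17/0.848 = 0.2005
R_total = 0.11 + 6.068 + 0.608 + 0.2005 + 0.026 = 7.012 m²·K/W
Q = A·ΔT/R = 44.3 × (17.5 − (-24.4)) / 7.012 = 264.7 W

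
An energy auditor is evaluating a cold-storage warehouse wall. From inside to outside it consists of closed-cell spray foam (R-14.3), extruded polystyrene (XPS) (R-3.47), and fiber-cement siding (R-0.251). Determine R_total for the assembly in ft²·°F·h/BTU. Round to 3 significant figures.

R_total = 14.3 + 3.47 + 0.251 = 18.02 ft²·°F·h/BTU

18.0 ft²·°F·h/BTU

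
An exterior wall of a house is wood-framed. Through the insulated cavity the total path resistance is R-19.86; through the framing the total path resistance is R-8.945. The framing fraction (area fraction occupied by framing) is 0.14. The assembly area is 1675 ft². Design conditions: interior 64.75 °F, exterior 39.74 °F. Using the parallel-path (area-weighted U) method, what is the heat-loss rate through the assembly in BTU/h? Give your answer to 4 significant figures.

U_eff = 0.86/19.86 + 0.14/8.945 = 0.043303 + 0.015651 = 0.058954
R_eff = 1/U_eff = 16.962 ft²·°F·h/BTU
Q = 1675 × (64.75 − 39.74) / 16.962 = 2469.7 BTU/h

2470 BTU/h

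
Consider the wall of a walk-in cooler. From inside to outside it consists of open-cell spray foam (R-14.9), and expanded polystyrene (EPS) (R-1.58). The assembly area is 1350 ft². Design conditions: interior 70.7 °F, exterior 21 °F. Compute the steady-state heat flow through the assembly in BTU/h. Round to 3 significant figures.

4070 BTU/h

R_total = 14.9 + 1.58 = 16.48 ft²·°F·h/BTU
Q = A·ΔT/R = 1350 × (70.7 − 21) / 16.48 = 4071 BTU/h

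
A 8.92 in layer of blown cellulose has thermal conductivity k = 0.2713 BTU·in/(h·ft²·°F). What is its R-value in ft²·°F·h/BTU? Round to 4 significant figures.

32.88 ft²·°F·h/BTU

R = L/k = 8.92/0.2713 = 32.879 ft²·°F·h/BTU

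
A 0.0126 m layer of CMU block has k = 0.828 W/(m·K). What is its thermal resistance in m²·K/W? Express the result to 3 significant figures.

R = L/k = 0.0126/0.828 = 0.01522 m²·K/W

0.0152 m²·K/W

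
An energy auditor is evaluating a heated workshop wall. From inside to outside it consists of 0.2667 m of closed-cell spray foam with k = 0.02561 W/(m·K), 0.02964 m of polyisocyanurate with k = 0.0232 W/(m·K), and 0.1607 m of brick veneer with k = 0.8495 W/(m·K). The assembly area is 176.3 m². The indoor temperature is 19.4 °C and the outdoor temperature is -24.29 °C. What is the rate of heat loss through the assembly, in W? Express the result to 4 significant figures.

648.3 W

0.2667/0.02561 = 10.414
0.02964/0.0232 = 1.2776
0.1607/0.8495 = 0.18917
R_total = 10.414 + 1.2776 + 0.18917 = 11.881 m²·K/W
Q = A·ΔT/R = 176.3 × (19.4 − (-24.29)) / 11.881 = 648.33 W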